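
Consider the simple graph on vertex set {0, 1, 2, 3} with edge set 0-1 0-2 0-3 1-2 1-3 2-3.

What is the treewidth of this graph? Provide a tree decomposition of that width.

A single bag containing all 4 vertices is trivially a valid decomposition of width 3. Conversely, {0, 1, 2, 3} is a clique of size 4, and the vertices of any clique must share a bag in every tree decomposition; so some bag has ≥ 4 vertices and tw(G) ≥ 3. The upper and lower bounds meet at 3, so that is the treewidth.

Treewidth 3.
Bags: B1 = {0, 1, 2, 3}
Tree: (single bag)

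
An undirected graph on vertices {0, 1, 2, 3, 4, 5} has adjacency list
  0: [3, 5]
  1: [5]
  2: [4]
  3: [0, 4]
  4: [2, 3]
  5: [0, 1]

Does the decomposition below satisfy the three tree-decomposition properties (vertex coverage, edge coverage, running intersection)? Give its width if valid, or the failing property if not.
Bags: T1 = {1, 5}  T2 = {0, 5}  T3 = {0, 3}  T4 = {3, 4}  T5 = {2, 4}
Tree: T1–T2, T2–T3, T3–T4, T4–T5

Vertex coverage: the bags together contain {0, 1, 2, 3, 4, 5}, the full vertex set. Edge coverage: each edge of G has both endpoints in at least one bag. Running intersection: for every vertex, the bags containing it form a connected subtree. All three properties hold, so this is a valid tree decomposition of width max|bag| − 1 = 1, and hence tw(G) ≤ 1.

Yes; width 1.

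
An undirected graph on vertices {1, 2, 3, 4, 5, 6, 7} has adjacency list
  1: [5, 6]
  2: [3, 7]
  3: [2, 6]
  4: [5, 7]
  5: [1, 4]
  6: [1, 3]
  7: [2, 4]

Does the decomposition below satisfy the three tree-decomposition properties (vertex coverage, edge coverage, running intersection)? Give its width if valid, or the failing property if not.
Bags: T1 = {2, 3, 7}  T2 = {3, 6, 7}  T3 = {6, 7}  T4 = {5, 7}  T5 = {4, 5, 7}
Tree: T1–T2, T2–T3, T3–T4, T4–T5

No — vertex 1 appears in no bag.

A tree decomposition must satisfy three properties: every vertex lies in some bag; for every edge, both endpoints lie together in some bag; and for every vertex, the bags containing it form a connected subtree. Here vertex 1 appears in no bag, so the decomposition is invalid.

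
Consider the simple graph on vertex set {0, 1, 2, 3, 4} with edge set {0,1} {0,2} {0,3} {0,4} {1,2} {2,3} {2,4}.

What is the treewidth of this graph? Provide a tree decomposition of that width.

Every bag has size at most 3, so the width is 3 − 1 = 2 and tw(G) ≤ 2. On the other hand G contains the 3-clique {0, 1, 2}. A clique must lie in a single bag of any decomposition, so no decomposition can have width below 2. Hence tw(G) = 2 exactly.

Treewidth 2.
One such decomposition:
Bags: B1 = {0, 2, 4}  B2 = {0, 1, 2}  B3 = {0, 2, 3}
Tree: B1–B2, B2–B3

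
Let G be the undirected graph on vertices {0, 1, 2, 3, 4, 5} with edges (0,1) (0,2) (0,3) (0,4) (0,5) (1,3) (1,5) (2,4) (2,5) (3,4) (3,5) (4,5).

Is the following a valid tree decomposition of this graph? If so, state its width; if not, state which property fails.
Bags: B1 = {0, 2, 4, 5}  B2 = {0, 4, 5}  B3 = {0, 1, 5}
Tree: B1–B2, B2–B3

No — vertex 3 appears in no bag.

A tree decomposition must satisfy three properties: every vertex lies in some bag; for every edge, both endpoints lie together in some bag; and for every vertex, the bags containing it form a connected subtree. Here vertex 3 appears in no bag, so the decomposition is invalid.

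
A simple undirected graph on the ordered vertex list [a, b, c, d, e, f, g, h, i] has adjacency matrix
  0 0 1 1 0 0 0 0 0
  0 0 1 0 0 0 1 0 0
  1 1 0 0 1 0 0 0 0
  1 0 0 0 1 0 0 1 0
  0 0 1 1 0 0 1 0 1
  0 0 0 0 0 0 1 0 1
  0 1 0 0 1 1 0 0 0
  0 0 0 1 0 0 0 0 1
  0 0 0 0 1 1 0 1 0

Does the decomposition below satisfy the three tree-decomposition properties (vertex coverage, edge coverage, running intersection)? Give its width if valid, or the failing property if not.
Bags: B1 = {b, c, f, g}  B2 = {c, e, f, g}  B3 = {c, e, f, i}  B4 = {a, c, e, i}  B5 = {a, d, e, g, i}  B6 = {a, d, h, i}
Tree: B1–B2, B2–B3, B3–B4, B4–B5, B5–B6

A tree decomposition must satisfy three properties: every vertex lies in some bag; for every edge, both endpoints lie together in some bag; and for every vertex, the bags containing it form a connected subtree. Here bags containing vertex g are not connected in the tree, so the decomposition is invalid.

No — bags containing vertex g are not connected in the tree.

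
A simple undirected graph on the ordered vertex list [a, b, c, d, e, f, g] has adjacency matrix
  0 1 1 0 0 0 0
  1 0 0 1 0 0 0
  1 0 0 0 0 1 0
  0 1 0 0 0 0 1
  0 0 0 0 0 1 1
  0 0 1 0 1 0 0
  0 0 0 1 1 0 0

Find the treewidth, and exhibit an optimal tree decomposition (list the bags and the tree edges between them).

Treewidth 2.
Bags: B1 = {a, b, c}  B2 = {b, c, d}  B3 = {c, d, g}  B4 = {c, e, g}  B5 = {c, e, f}
Tree: B1–B2, B2–B3, B3–B4, B4–B5

Every bag has size at most 3, so the width is 3 − 1 = 2 and tw(G) ≤ 2. Since c–a–b–d–g–e–f–c is a cycle in G, G is not acyclic. Forests are exactly the graphs of treewidth ≤ 1, so tw(G) ≥ 2. Hence tw(G) = 2 exactly.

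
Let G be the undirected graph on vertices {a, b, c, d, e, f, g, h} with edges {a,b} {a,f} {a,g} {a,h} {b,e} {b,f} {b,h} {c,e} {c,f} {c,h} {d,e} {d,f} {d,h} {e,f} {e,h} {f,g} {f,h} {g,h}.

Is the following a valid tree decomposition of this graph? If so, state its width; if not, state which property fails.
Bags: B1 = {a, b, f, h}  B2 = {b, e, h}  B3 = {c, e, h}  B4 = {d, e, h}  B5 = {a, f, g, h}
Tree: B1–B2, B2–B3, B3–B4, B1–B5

No — edge (f,e) lies in no bag.

A tree decomposition must satisfy three properties: every vertex lies in some bag; for every edge, both endpoints lie together in some bag; and for every vertex, the bags containing it form a connected subtree. Here edge (f,e) lies in no bag, so the decomposition is invalid.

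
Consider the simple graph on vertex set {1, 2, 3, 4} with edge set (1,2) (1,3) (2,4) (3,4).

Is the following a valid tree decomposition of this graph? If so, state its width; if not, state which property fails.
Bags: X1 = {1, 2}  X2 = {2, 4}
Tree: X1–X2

No — vertex 3 appears in no bag.

A tree decomposition must satisfy three properties: every vertex lies in some bag; for every edge, both endpoints lie together in some bag; and for every vertex, the bags containing it form a connected subtree. Here vertex 3 appears in no bag, so the decomposition is invalid.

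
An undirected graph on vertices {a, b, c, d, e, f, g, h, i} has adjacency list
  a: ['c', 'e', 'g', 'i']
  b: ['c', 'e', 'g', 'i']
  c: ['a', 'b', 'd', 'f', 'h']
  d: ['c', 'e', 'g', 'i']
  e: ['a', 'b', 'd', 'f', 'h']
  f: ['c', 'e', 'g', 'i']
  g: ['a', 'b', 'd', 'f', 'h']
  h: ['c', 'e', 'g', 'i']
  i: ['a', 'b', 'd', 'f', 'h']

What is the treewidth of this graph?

4

A width-4 tree decomposition is:
Bags: B1 = {c, d, e, g, i}  B2 = {a, c, e, g, i}  B3 = {c, e, g, h, i}  B4 = {c, e, f, g, i}  B5 = {b, c, e, g, i}
Tree: B1–B2, B2–B3, B3–B4, B4–B5
The largest bag has 5 vertices, giving width 4; this decomposition certifies tw(G) ≤ 4. For the lower bound: the 5 vertex sets {d,e}, {a,i}, {g,h}, {c}, {f} are disjoint, each induces a connected subgraph, and every pair is joined by at least one edge of G. Contracting each set to a single vertex therefore yields K_{5} as a minor, and since treewidth is minor-monotone, tw(G) ≥ tw(K_{5}) = 4. The upper and lower bounds meet at 4, so that is the treewidth.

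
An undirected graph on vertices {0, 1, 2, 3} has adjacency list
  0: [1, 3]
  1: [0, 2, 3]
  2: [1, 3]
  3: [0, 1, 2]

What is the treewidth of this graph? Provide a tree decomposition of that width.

The largest bag has 3 vertices, giving width 2; this decomposition certifies tw(G) ≤ 2. Conversely, {0, 1, 3} is a clique of size 3, and the vertices of any clique must share a bag in every tree decomposition; so some bag has ≥ 3 vertices and tw(G) ≥ 2. Therefore the treewidth is 2.

Treewidth 2.
Bags: B1 = {0, 1, 3}  B2 = {1, 2, 3}
Tree: B1–B2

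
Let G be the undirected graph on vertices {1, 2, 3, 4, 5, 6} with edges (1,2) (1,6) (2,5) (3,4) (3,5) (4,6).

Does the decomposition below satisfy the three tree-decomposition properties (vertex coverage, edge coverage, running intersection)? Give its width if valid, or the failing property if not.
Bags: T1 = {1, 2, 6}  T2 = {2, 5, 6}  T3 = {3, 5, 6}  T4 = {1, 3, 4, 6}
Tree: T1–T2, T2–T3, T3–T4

A tree decomposition must satisfy three properties: every vertex lies in some bag; for every edge, both endpoints lie together in some bag; and for every vertex, the bags containing it form a connected subtree. Here bags containing vertex 1 are not connected in the tree, so the decomposition is invalid.

No — bags containing vertex 1 are not connected in the tree.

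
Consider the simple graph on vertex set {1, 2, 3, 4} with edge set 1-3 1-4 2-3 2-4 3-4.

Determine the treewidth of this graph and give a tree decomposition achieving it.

Treewidth 2.
One such decomposition:
Bags: B1 = {2, 3, 4}  B2 = {1, 3, 4}
Tree: B1–B2

Every bag has size at most 3, so the width is 3 − 1 = 2 and tw(G) ≤ 2. Conversely, {1, 3, 4} is a clique of size 3, and the vertices of any clique must share a bag in every tree decomposition; so some bag has ≥ 3 vertices and tw(G) ≥ 2. Therefore the treewidth is 2.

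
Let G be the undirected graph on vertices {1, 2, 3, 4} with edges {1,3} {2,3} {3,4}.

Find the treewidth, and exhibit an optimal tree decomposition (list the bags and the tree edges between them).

Treewidth 1.
One such decomposition:
Bags: B1 = {3, 4}  B2 = {1, 3}  B3 = {2, 3}
Tree: B1–B2, B1–B3

Every bag has size at most 2, so the width is 2 − 1 = 1 and tw(G) ≤ 1. Since G has at least one edge (e.g. 3–4), it is not an edgeless graph, so tw(G) ≥ 1. Combining the bounds, tw(G) = 1.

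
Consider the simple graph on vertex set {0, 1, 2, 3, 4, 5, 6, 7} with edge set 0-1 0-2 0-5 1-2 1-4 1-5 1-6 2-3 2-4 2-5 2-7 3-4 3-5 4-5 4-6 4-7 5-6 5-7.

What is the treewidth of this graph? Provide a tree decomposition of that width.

The largest bag has 4 vertices, giving width 3; this decomposition certifies tw(G) ≤ 3. On the other hand G contains the 4-clique {0, 1, 2, 5}. A clique must lie in a single bag of any decomposition, so no decomposition can have width below 3. The upper and lower bounds meet at 3, so that is the treewidth.

Treewidth 3.
One optimal decomposition is:
Bags: B1 = {1, 2, 4, 5}  B2 = {0, 1, 2, 5}  B3 = {2, 4, 5, 7}  B4 = {1, 4, 5, 6}  B5 = {2, 3, 4, 5}
Tree: B1–B2, B1–B3, B1–B4, B1–B5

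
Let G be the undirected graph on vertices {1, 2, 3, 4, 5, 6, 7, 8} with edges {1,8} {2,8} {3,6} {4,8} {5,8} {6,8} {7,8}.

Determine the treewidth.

A width-1 tree decomposition is:
Bags: B1 = {1, 8}  B2 = {4, 8}  B3 = {5, 8}  B4 = {7, 8}  B5 = {2, 8}  B6 = {6, 8}  B7 = {3, 6}
Tree: B1–B2, B1–B3, B3–B4, B4–B5, B5–B6, B6–B7
Every bag has size at most 2, so the width is 2 − 1 = 1 and tw(G) ≤ 1. Since G has at least one edge (e.g. 8–1), it is not an edgeless graph, so tw(G) ≥ 1. Therefore the treewidth is 1.

1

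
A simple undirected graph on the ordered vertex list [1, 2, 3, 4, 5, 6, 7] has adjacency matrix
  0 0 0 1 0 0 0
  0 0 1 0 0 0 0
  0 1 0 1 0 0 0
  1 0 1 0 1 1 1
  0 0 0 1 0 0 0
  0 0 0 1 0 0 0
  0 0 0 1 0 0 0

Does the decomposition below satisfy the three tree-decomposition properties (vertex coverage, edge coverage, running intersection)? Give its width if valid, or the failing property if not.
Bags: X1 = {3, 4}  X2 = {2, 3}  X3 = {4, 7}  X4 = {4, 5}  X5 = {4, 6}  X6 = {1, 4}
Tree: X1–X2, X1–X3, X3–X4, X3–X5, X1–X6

Checking the three conditions: (i) the bags cover all of {1, 2, 3, 4, 5, 6, 7}; (ii) for each edge, some bag contains both endpoints; (iii) the bags containing any fixed vertex form a subtree. All hold, so the decomposition is valid with width 2 − 1 = 1.

Yes; width 1.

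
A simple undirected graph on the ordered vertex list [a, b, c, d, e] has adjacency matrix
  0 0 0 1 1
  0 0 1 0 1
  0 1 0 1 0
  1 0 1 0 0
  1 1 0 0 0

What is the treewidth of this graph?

A width-2 tree decomposition is:
Bags: B1 = {b, c, e}  B2 = {a, c, e}  B3 = {a, c, d}
Tree: B1–B2, B2–B3
The largest bag has 3 vertices, giving width 2; this decomposition certifies tw(G) ≤ 2. The edges c–b–e–a–d–c form a cycle, so G is not a tree and its treewidth is at least 2. Hence tw(G) = 2 exactly.

2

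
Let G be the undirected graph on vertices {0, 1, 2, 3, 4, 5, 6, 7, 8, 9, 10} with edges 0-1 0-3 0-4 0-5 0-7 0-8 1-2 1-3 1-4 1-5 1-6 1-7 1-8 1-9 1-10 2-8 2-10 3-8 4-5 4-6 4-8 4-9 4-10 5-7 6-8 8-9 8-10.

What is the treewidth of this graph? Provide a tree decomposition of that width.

Treewidth 3.
One optimal decomposition is:
Bags: B1 = {0, 1, 4, 8}  B2 = {0, 1, 4, 5}  B3 = {1, 4, 6, 8}  B4 = {1, 4, 8, 10}  B5 = {0, 1, 3, 8}  B6 = {1, 2, 8, 10}  B7 = {1, 4, 8, 9}  B8 = {0, 1, 5, 7}
Tree: B1–B2, B1–B3, B1–B4, B1–B5, B4–B6, B3–B7, B2–B8

Every bag has size at most 4, so the width is 4 − 1 = 3 and tw(G) ≤ 3. On the other hand G contains the 4-clique {1, 2, 8, 10}. A clique must lie in a single bag of any decomposition, so no decomposition can have width below 3. Therefore the treewidth is 3.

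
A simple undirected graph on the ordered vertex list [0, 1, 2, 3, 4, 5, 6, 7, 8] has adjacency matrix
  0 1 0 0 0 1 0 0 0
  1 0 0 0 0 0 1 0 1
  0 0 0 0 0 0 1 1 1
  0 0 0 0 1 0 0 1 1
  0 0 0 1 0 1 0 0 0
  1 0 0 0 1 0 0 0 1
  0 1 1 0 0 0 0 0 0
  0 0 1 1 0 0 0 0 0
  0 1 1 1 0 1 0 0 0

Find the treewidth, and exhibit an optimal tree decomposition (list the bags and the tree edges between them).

Each bag holds 4 vertices, so the decomposition has width 3, which upper-bounds the treewidth. For the lower bound: the 4 vertex sets {3,4,7}, {2}, {8}, {0,1,5,6} are disjoint, each induces a connected subgraph, and every pair is joined by at least one edge of G. Contracting each set to a single vertex therefore yields K_{4} as a minor, and since treewidth is minor-monotone, tw(G) ≥ tw(K_{4}) = 3. Combining the bounds, tw(G) = 3.

Treewidth 3.
One optimal decomposition is:
Bags: B1 = {2, 3, 4, 7}  B2 = {2, 3, 4, 8}  B3 = {2, 4, 5, 8}  B4 = {2, 5, 6, 8}  B5 = {1, 5, 6, 8}  B6 = {0, 1, 5, 6}
Tree: B1–B2, B2–B3, B3–B4, B4–B5, B5–B6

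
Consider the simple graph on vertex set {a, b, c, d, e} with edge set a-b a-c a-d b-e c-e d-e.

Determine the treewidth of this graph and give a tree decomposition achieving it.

Treewidth 2.
One optimal decomposition is:
Bags: B1 = {a, b, e}  B2 = {a, c, e}  B3 = {a, d, e}
Tree: B1–B2, B2–B3

Every bag has size at most 3, so the width is 3 − 1 = 2 and tw(G) ≤ 2. The edges b–a–c–e–b form a cycle, so G is not a tree and its treewidth is at least 2. The upper and lower bounds meet at 2, so that is the treewidth.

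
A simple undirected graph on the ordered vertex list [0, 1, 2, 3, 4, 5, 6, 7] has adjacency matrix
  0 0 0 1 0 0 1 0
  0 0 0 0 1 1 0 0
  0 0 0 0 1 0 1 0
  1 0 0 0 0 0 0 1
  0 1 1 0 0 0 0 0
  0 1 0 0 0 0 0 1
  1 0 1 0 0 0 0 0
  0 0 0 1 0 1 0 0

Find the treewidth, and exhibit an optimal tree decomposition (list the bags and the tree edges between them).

Treewidth 2.
Bags: B1 = {0, 3, 7}  B2 = {0, 5, 7}  B3 = {0, 1, 5}  B4 = {0, 1, 4}  B5 = {0, 2, 4}  B6 = {0, 2, 6}
Tree: B1–B2, B2–B3, B3–B4, B4–B5, B5–B6

Every bag has size at most 3, so the width is 3 − 1 = 2 and tw(G) ≤ 2. The edges 0–3–7–5–1–4–2–6–0 form a cycle, so G is not a tree and its treewidth is at least 2. Hence tw(G) = 2 exactly.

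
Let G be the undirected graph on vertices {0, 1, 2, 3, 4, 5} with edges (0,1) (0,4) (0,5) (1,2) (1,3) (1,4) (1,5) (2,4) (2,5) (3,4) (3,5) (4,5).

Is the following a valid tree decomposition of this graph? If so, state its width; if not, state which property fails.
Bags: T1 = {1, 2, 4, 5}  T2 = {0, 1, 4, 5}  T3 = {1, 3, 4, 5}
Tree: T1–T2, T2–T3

Yes; width 3.

Every vertex of G appears in some bag (union = {0, 1, 2, 3, 4, 5}); every edge is covered by a bag; and for each vertex v the set of bags containing v is connected in the bag tree. The decomposition is therefore valid. The largest bag has 4 vertices, so the width is 3.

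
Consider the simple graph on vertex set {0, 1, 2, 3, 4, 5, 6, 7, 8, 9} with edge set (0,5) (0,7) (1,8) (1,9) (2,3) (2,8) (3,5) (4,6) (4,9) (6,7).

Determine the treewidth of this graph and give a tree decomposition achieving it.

Every bag has size at most 3, so the width is 3 − 1 = 2 and tw(G) ≤ 2. The edges 7–6–4–9–1–8–2–3–5–0–7 form a cycle, so G is not a tree and its treewidth is at least 2. Hence tw(G) = 2 exactly.

Treewidth 2.
One optimal decomposition is:
Bags: B1 = {4, 6, 7}  B2 = {4, 7, 9}  B3 = {1, 7, 9}  B4 = {1, 7, 8}  B5 = {2, 7, 8}  B6 = {2, 3, 7}  B7 = {3, 5, 7}  B8 = {0, 5, 7}
Tree: B1–B2, B2–B3, B3–B4, B4–B5, B5–B6, B6–B7, B7–B8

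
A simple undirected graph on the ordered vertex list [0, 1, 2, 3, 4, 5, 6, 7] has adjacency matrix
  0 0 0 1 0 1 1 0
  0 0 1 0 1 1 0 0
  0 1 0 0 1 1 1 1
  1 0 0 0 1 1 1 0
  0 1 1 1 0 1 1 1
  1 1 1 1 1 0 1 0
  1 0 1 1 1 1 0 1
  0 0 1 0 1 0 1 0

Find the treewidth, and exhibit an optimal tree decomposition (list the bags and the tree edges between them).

The largest bag has 4 vertices, giving width 3; this decomposition certifies tw(G) ≤ 3. Conversely, {0, 3, 5, 6} is a clique of size 4, and the vertices of any clique must share a bag in every tree decomposition; so some bag has ≥ 4 vertices and tw(G) ≥ 3. The upper and lower bounds meet at 3, so that is the treewidth.

Treewidth 3.
Bags: B1 = {2, 4, 6, 7}  B2 = {2, 4, 5, 6}  B3 = {3, 4, 5, 6}  B4 = {0, 3, 5, 6}  B5 = {1, 2, 4, 5}
Tree: B1–B2, B2–B3, B3–B4, B2–B5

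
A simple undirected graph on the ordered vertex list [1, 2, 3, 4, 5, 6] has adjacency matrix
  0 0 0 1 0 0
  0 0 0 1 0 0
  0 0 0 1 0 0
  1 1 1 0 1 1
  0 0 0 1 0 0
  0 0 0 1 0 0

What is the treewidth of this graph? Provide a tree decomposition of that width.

Each bag holds 2 vertices, so the decomposition has width 1, which upper-bounds the treewidth. Any graph with an edge has treewidth ≥ 1, and G has the edge 4–3. The upper and lower bounds meet at 1, so that is the treewidth.

Treewidth 1.
One such decomposition:
Bags: B1 = {3, 4}  B2 = {4, 5}  B3 = {2, 4}  B4 = {4, 6}  B5 = {1, 4}
Tree: B1–B2, B2–B3, B3–B4, B2–B5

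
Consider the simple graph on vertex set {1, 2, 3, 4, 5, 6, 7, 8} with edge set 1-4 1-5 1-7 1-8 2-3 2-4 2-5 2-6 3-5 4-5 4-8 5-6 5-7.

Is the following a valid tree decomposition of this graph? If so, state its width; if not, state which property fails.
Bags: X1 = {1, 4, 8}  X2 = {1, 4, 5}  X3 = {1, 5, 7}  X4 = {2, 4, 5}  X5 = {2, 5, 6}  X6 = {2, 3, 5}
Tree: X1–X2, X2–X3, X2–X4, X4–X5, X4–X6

Yes; width 2.

Every vertex of G appears in some bag (union = {1, 2, 3, 4, 5, 6, 7, 8}); every edge is covered by a bag; and for each vertex v the set of bags containing v is connected in the bag tree. The decomposition is therefore valid. The largest bag has 3 vertices, so the width is 2.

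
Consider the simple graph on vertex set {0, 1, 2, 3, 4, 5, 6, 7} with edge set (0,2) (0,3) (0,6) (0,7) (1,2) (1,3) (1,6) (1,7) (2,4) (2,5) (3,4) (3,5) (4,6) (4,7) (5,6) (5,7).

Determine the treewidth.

A width-4 tree decomposition is:
Bags: B1 = {2, 3, 4, 6, 7}  B2 = {2, 3, 5, 6, 7}  B3 = {0, 2, 3, 6, 7}  B4 = {1, 2, 3, 6, 7}
Tree: B1–B2, B2–B3, B3–B4
The largest bag has 5 vertices, giving width 4; this decomposition certifies tw(G) ≤ 4. For the lower bound: the 5 vertex sets {3,4}, {2,5}, {0,6}, {7}, {1} are disjoint, each induces a connected subgraph, and every pair is joined by at least one edge of G. Contracting each set to a single vertex therefore yields K_{5} as a minor, and since treewidth is minor-monotone, tw(G) ≥ tw(K_{5}) = 4. Hence tw(G) = 4 exactly.

4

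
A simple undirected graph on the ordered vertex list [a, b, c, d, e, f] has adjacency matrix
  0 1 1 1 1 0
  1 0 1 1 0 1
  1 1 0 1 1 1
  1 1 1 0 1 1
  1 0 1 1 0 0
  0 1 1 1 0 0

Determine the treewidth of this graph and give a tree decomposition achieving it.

Every bag has size at most 4, so the width is 4 − 1 = 3 and tw(G) ≤ 3. On the other hand G contains the 4-clique {b, c, d, f}. A clique must lie in a single bag of any decomposition, so no decomposition can have width below 3. The upper and lower bounds meet at 3, so that is the treewidth.

Treewidth 3.
One such decomposition:
Bags: B1 = {b, c, d, f}  B2 = {a, b, c, d}  B3 = {a, c, d, e}
Tree: B1–B2, B2–B3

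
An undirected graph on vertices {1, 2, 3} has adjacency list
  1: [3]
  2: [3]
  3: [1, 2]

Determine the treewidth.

1

A width-1 tree decomposition is:
Bags: B1 = {2, 3}  B2 = {1, 3}
Tree: B1–B2
The largest bag has 2 vertices, giving width 1; this decomposition certifies tw(G) ≤ 1. G has an edge, so its treewidth is at least 1. Therefore the treewidth is 1.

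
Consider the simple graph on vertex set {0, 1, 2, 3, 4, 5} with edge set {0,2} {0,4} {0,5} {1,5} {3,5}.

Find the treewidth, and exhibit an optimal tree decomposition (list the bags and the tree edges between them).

Every bag has size at most 2, so the width is 2 − 1 = 1 and tw(G) ≤ 1. G has an edge, so its treewidth is at least 1. Hence tw(G) = 1 exactly.

Treewidth 1.
Bags: B1 = {0, 5}  B2 = {0, 4}  B3 = {1, 5}  B4 = {3, 5}  B5 = {0, 2}
Tree: B1–B2, B1–B3, B3–B4, B2–B5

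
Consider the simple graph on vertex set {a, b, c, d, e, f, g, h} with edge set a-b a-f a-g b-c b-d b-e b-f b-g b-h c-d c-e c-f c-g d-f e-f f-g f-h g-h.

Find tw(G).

A width-3 tree decomposition is:
Bags: B1 = {b, f, g, h}  B2 = {b, c, f, g}  B3 = {a, b, f, g}  B4 = {b, c, e, f}  B5 = {b, c, d, f}
Tree: B1–B2, B2–B3, B2–B4, B2–B5
Every bag has size at most 4, so the width is 4 − 1 = 3 and tw(G) ≤ 3. For the lower bound, the 4 vertices {b, c, d, f} are pairwise adjacent, and any tree decomposition puts a clique entirely inside one bag — forcing width ≥ 3. Combining the bounds, tw(G) = 3.

3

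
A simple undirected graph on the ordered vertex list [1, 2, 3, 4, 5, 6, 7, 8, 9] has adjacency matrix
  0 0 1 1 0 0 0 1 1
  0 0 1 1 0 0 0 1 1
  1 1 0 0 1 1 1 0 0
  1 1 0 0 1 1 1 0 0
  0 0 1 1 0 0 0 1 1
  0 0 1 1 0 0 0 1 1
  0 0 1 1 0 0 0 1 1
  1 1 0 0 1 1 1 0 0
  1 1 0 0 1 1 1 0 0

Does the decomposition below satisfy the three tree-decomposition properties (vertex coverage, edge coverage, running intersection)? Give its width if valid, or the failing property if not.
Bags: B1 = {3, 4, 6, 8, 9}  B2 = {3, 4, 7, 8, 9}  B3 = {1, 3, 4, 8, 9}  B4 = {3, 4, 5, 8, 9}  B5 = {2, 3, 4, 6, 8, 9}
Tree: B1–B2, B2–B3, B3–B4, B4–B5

No — bags containing vertex 6 are not connected in the tree.

A tree decomposition must satisfy three properties: every vertex lies in some bag; for every edge, both endpoints lie together in some bag; and for every vertex, the bags containing it form a connected subtree. Here bags containing vertex 6 are not connected in the tree, so the decomposition is invalid.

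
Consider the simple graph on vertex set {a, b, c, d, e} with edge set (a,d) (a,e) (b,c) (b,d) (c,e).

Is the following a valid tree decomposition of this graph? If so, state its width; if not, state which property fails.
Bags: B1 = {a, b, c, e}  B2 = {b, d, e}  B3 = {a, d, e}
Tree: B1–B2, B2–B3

No — bags containing vertex a are not connected in the tree.

A tree decomposition must satisfy three properties: every vertex lies in some bag; for every edge, both endpoints lie together in some bag; and for every vertex, the bags containing it form a connected subtree. Here bags containing vertex a are not connected in the tree, so the decomposition is invalid.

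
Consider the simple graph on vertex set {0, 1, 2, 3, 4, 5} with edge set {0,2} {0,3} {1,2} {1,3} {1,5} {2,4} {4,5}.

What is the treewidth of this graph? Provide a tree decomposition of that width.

Treewidth 2.
One such decomposition:
Bags: B1 = {0, 2, 3}  B2 = {1, 2, 3}  B3 = {1, 2, 4}  B4 = {1, 4, 5}
Tree: B1–B2, B2–B3, B3–B4

The largest bag has 3 vertices, giving width 2; this decomposition certifies tw(G) ≤ 2. The edges 0–3–1–2–0 form a cycle, so G is not a tree and its treewidth is at least 2. The upper and lower bounds meet at 2, so that is the treewidth.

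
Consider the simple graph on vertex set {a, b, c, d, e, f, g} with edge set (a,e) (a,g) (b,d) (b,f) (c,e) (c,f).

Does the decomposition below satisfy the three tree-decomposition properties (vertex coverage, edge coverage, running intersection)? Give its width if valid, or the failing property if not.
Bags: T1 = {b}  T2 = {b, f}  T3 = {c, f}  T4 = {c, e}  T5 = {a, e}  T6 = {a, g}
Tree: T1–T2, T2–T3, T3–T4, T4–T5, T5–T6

No — vertex d appears in no bag.

A tree decomposition must satisfy three properties: every vertex lies in some bag; for every edge, both endpoints lie together in some bag; and for every vertex, the bags containing it form a connected subtree. Here vertex d appears in no bag, so the decomposition is invalid.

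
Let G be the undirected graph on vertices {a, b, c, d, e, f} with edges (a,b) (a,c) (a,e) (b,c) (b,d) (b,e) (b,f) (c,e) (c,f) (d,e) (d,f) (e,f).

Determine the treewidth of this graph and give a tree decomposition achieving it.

Treewidth 3.
One optimal decomposition is:
Bags: B1 = {b, c, e, f}  B2 = {b, d, e, f}  B3 = {a, b, c, e}
Tree: B1–B2, B1–B3

The largest bag has 4 vertices, giving width 3; this decomposition certifies tw(G) ≤ 3. Conversely, {b, d, e, f} is a clique of size 4, and the vertices of any clique must share a bag in every tree decomposition; so some bag has ≥ 4 vertices and tw(G) ≥ 3. Therefore the treewidth is 3.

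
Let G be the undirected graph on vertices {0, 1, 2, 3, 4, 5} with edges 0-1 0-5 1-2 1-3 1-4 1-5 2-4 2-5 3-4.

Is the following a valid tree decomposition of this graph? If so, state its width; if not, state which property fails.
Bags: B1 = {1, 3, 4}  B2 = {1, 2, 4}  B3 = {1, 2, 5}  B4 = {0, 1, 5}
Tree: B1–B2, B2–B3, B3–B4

Yes; width 2.

Vertex coverage: the bags together contain {0, 1, 2, 3, 4, 5}, the full vertex set. Edge coverage: each edge of G has both endpoints in at least one bag. Running intersection: for every vertex, the bags containing it form a connected subtree. All three properties hold, so this is a valid tree decomposition of width max|bag| − 1 = 2, and hence tw(G) ≤ 2.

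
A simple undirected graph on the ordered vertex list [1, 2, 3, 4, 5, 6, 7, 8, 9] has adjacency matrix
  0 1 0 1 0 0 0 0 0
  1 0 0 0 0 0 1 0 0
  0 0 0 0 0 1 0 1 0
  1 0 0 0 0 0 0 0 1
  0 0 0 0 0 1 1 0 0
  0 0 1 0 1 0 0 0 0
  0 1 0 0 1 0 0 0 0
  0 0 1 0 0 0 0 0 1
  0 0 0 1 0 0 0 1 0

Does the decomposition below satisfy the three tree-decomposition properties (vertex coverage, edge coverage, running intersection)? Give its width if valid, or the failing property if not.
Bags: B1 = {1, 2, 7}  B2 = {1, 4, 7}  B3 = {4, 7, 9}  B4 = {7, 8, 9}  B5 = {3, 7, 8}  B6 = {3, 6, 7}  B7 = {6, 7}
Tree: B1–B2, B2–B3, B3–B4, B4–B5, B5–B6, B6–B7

No — vertex 5 appears in no bag.

A tree decomposition must satisfy three properties: every vertex lies in some bag; for every edge, both endpoints lie together in some bag; and for every vertex, the bags containing it form a connected subtree. Here vertex 5 appears in no bag, so the decomposition is invalid.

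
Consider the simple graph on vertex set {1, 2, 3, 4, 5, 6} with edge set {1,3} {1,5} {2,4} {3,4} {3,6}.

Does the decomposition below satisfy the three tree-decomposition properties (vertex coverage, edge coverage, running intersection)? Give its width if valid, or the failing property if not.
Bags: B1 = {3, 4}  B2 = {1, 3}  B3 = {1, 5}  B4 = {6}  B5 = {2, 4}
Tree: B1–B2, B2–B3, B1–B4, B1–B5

No — edge (3,6) lies in no bag.

A tree decomposition must satisfy three properties: every vertex lies in some bag; for every edge, both endpoints lie together in some bag; and for every vertex, the bags containing it form a connected subtree. Here edge (3,6) lies in no bag, so the decomposition is invalid.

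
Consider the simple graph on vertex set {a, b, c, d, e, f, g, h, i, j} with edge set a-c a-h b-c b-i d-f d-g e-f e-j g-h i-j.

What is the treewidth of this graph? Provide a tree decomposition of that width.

Treewidth 2.
One optimal decomposition is:
Bags: B1 = {d, e, f}  B2 = {d, e, j}  B3 = {d, i, j}  B4 = {b, d, i}  B5 = {b, c, d}  B6 = {a, c, d}  B7 = {a, d, h}  B8 = {d, g, h}
Tree: B1–B2, B2–B3, B3–B4, B4–B5, B5–B6, B6–B7, B7–B8

Every bag has size at most 3, so the width is 3 − 1 = 2 and tw(G) ≤ 2. The edges d–f–e–j–i–b–c–a–h–g–d form a cycle, so G is not a tree and its treewidth is at least 2. Hence tw(G) = 2 exactly.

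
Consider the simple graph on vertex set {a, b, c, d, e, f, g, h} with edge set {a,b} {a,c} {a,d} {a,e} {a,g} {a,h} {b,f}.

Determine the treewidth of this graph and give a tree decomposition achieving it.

Treewidth 1.
One optimal decomposition is:
Bags: B1 = {a, h}  B2 = {a, g}  B3 = {a, e}  B4 = {a, c}  B5 = {a, d}  B6 = {a, b}  B7 = {b, f}
Tree: B1–B2, B2–B3, B1–B4, B3–B5, B1–B6, B6–B7

Every bag has size at most 2, so the width is 2 − 1 = 1 and tw(G) ≤ 1. Since G has at least one edge (e.g. h–a), it is not an edgeless graph, so tw(G) ≥ 1. Therefore the treewidth is 1.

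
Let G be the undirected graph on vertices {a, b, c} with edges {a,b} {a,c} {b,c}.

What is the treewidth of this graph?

2

A width-2 tree decomposition is:
Bags: B1 = {a, b, c}
Tree: (single bag)
A single bag containing all 3 vertices is trivially a valid decomposition of width 2. For the lower bound, the 3 vertices {a, b, c} are pairwise adjacent, and any tree decomposition puts a clique entirely inside one bag — forcing width ≥ 2. Therefore the treewidth is 2.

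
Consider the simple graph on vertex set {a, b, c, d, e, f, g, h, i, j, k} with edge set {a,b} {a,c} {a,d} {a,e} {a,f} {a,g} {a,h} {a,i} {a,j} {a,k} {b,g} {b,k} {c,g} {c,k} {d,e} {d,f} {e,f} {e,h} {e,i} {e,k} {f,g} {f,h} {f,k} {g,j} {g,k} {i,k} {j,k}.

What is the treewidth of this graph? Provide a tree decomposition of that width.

The largest bag has 4 vertices, giving width 3; this decomposition certifies tw(G) ≤ 3. On the other hand G contains the 4-clique {a, d, e, f}. A clique must lie in a single bag of any decomposition, so no decomposition can have width below 3. Combining the bounds, tw(G) = 3.

Treewidth 3.
One such decomposition:
Bags: B1 = {a, b, g, k}  B2 = {a, f, g, k}  B3 = {a, e, f, k}  B4 = {a, e, i, k}  B5 = {a, e, f, h}  B6 = {a, g, j, k}  B7 = {a, c, g, k}  B8 = {a, d, e, f}
Tree: B1–B2, B2–B3, B3–B4, B3–B5, B2–B6, B2–B7, B5–B8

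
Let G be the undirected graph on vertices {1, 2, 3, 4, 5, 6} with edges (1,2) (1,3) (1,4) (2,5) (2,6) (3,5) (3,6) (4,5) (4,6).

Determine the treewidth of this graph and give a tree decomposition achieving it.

Every bag has size at most 4, so the width is 4 − 1 = 3 and tw(G) ≤ 3. For the lower bound: the 4 vertex sets {2,5}, {4,6}, {3}, {1} are disjoint, each induces a connected subgraph, and every pair is joined by at least one edge of G. Contracting each set to a single vertex therefore yields K_{4} as a minor, and since treewidth is minor-monotone, tw(G) ≥ tw(K_{4}) = 3. Therefore the treewidth is 3.

Treewidth 3.
Bags: B1 = {2, 3, 4, 5}  B2 = {2, 3, 4, 6}  B3 = {1, 2, 3, 4}
Tree: B1–B2, B2–B3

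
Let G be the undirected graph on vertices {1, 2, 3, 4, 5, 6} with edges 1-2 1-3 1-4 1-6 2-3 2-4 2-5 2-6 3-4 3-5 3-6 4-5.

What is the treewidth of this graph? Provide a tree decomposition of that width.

Treewidth 3.
Bags: B1 = {1, 2, 3, 6}  B2 = {1, 2, 3, 4}  B3 = {2, 3, 4, 5}
Tree: B1–B2, B2–B3

Each bag holds 4 vertices, so the decomposition has width 3, which upper-bounds the treewidth. For the lower bound, the 4 vertices {1, 2, 3, 4} are pairwise adjacent, and any tree decomposition puts a clique entirely inside one bag — forcing width ≥ 3. Combining the bounds, tw(G) = 3.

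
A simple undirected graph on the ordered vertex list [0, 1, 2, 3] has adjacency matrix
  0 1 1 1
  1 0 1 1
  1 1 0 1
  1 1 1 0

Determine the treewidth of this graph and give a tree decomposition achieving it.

With just one bag of size 4, the width is 4 − 1 = 3, so tw(G) ≤ 3. For the lower bound, the 4 vertices {0, 1, 2, 3} are pairwise adjacent, and any tree decomposition puts a clique entirely inside one bag — forcing width ≥ 3. The upper and lower bounds meet at 3, so that is the treewidth.

Treewidth 3.
One optimal decomposition is:
Bags: B1 = {0, 1, 2, 3}
Tree: (single bag)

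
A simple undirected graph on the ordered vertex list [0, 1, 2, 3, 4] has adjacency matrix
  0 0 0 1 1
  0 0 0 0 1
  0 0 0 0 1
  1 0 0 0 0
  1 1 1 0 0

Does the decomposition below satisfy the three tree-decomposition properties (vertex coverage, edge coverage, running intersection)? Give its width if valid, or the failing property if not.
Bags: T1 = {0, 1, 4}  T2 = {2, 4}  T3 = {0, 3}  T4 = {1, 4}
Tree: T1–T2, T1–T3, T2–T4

A tree decomposition must satisfy three properties: every vertex lies in some bag; for every edge, both endpoints lie together in some bag; and for every vertex, the bags containing it form a connected subtree. Here bags containing vertex 1 are not connected in the tree, so the decomposition is invalid.

No — bags containing vertex 1 are not connected in the tree.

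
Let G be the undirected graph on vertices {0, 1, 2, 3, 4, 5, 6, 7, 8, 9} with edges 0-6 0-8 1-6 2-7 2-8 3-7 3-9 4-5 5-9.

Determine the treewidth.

1

A width-1 tree decomposition is:
Bags: B1 = {4, 5}  B2 = {5, 9}  B3 = {3, 9}  B4 = {3, 7}  B5 = {2, 7}  B6 = {2, 8}  B7 = {0, 8}  B8 = {0, 6}  B9 = {1, 6}
Tree: B1–B2, B2–B3, B3–B4, B4–B5, B5–B6, B6–B7, B7–B8, B8–B9
The largest bag has 2 vertices, giving width 1; this decomposition certifies tw(G) ≤ 1. Since G has at least one edge (e.g. 4–5), it is not an edgeless graph, so tw(G) ≥ 1. Therefore the treewidth is 1.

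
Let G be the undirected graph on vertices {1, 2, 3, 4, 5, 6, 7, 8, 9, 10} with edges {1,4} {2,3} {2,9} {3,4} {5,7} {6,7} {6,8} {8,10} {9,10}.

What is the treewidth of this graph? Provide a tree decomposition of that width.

Treewidth 1.
One such decomposition:
Bags: B1 = {1, 4}  B2 = {3, 4}  B3 = {2, 3}  B4 = {2, 9}  B5 = {9, 10}  B6 = {8, 10}  B7 = {6, 8}  B8 = {6, 7}  B9 = {5, 7}
Tree: B1–B2, B2–B3, B3–B4, B4–B5, B5–B6, B6–B7, B7–B8, B8–B9

The largest bag has 2 vertices, giving width 1; this decomposition certifies tw(G) ≤ 1. G has an edge, so its treewidth is at least 1. Combining the bounds, tw(G) = 1.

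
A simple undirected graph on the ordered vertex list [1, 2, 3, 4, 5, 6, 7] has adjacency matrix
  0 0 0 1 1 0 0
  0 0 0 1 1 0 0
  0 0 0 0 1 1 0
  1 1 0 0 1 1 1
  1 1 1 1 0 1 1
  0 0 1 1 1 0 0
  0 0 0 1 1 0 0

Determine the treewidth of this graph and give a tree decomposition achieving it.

The largest bag has 3 vertices, giving width 2; this decomposition certifies tw(G) ≤ 2. On the other hand G contains the 3-clique {3, 5, 6}. A clique must lie in a single bag of any decomposition, so no decomposition can have width below 2. Hence tw(G) = 2 exactly.

Treewidth 2.
One optimal decomposition is:
Bags: B1 = {4, 5, 7}  B2 = {4, 5, 6}  B3 = {2, 4, 5}  B4 = {3, 5, 6}  B5 = {1, 4, 5}
Tree: B1–B2, B1–B3, B2–B4, B3–B5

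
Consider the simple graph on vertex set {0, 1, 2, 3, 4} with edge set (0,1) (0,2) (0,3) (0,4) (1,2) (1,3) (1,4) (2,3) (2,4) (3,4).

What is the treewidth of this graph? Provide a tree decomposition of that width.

Treewidth 4.
One such decomposition:
Bags: B1 = {0, 1, 2, 3, 4}
Tree: (single bag)

A single bag containing all 5 vertices is trivially a valid decomposition of width 4. Conversely, {0, 1, 2, 3, 4} is a clique of size 5, and the vertices of any clique must share a bag in every tree decomposition; so some bag has ≥ 5 vertices and tw(G) ≥ 4. The upper and lower bounds meet at 4, so that is the treewidth.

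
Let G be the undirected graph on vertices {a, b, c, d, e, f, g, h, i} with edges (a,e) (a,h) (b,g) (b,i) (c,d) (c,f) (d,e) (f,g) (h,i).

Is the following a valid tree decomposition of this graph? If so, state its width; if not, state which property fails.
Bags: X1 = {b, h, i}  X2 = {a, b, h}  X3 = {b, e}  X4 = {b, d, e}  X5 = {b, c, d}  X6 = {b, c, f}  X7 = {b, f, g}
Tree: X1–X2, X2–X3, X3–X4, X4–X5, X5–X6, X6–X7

No — edge (a,e) lies in no bag.

A tree decomposition must satisfy three properties: every vertex lies in some bag; for every edge, both endpoints lie together in some bag; and for every vertex, the bags containing it form a connected subtree. Here edge (a,e) lies in no bag, so the decomposition is invalid.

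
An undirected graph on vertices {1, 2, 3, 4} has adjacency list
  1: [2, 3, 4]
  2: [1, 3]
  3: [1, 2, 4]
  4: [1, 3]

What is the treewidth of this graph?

A width-2 tree decomposition is:
Bags: B1 = {1, 3, 4}  B2 = {1, 2, 3}
Tree: B1–B2
The largest bag has 3 vertices, giving width 2; this decomposition certifies tw(G) ≤ 2. On the other hand G contains the 3-clique {1, 2, 3}. A clique must lie in a single bag of any decomposition, so no decomposition can have width below 2. Hence tw(G) = 2 exactly.

2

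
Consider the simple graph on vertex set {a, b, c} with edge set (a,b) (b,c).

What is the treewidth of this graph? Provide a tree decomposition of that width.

Treewidth 1.
Bags: B1 = {b, c}  B2 = {a, b}
Tree: B1–B2

Every bag has size at most 2, so the width is 2 − 1 = 1 and tw(G) ≤ 1. Since G has at least one edge (e.g. b–c), it is not an edgeless graph, so tw(G) ≥ 1. Therefore the treewidth is 1.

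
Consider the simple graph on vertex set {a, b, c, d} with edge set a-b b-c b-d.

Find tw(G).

1

A width-1 tree decomposition is:
Bags: B1 = {b, d}  B2 = {a, b}  B3 = {b, c}
Tree: B1–B2, B2–B3
Every bag has size at most 2, so the width is 2 − 1 = 1 and tw(G) ≤ 1. G has an edge, so its treewidth is at least 1. The upper and lower bounds meet at 1, so that is the treewidth.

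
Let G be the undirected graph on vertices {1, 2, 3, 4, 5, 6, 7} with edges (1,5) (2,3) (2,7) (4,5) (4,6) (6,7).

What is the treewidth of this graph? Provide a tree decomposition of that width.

Treewidth 1.
One optimal decomposition is:
Bags: B1 = {2, 3}  B2 = {2, 7}  B3 = {6, 7}  B4 = {4, 6}  B5 = {4, 5}  B6 = {1, 5}
Tree: B1–B2, B2–B3, B3–B4, B4–B5, B5–B6

The largest bag has 2 vertices, giving width 1; this decomposition certifies tw(G) ≤ 1. G has an edge, so its treewidth is at least 1. The upper and lower bounds meet at 1, so that is the treewidth.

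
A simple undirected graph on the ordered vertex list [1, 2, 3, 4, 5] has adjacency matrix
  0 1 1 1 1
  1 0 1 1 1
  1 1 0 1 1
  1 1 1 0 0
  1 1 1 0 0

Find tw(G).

3

A width-3 tree decomposition is:
Bags: B1 = {1, 2, 3, 5}  B2 = {1, 2, 3, 4}
Tree: B1–B2
The largest bag has 4 vertices, giving width 3; this decomposition certifies tw(G) ≤ 3. Conversely, {1, 2, 3, 4} is a clique of size 4, and the vertices of any clique must share a bag in every tree decomposition; so some bag has ≥ 4 vertices and tw(G) ≥ 3. Combining the bounds, tw(G) = 3.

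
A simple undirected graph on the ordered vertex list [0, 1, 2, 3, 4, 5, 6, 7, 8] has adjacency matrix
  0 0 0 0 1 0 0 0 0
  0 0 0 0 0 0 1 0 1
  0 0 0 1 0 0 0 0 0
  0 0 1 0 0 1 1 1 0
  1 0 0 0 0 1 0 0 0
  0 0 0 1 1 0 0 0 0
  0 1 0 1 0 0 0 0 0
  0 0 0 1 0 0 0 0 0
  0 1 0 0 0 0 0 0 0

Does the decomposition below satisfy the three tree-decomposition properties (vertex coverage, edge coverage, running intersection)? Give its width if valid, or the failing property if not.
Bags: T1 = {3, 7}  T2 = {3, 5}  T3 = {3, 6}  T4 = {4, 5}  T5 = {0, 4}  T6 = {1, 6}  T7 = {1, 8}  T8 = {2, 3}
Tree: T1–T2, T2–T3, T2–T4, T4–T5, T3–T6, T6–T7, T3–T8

Yes; width 1.

Every vertex of G appears in some bag (union = {0, 1, 2, 3, 4, 5, 6, 7, 8}); every edge is covered by a bag; and for each vertex v the set of bags containing v is connected in the bag tree. The decomposition is therefore valid. The largest bag has 2 vertices, so the width is 1.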